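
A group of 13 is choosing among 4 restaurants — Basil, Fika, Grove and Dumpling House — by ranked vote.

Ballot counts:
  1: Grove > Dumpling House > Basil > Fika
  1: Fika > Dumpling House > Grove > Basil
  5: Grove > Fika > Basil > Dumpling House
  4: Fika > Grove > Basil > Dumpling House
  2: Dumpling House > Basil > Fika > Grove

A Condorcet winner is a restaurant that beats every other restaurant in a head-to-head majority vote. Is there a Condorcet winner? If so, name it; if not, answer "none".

Fika

Head-to-head results (13 friends):
Basil–Fika: Fika 10–3.
Basil–Grove: Grove 11–2.
Basil vs Dumpling House: Basil wins 9–4.
Fika vs Grove: Fika wins 7–6.
Fika vs Dumpling House: Fika, 10–3.
Grove vs Dumpling House: Grove wins 10–3.
Only Fika has no losses; Fika is the Condorcet winner.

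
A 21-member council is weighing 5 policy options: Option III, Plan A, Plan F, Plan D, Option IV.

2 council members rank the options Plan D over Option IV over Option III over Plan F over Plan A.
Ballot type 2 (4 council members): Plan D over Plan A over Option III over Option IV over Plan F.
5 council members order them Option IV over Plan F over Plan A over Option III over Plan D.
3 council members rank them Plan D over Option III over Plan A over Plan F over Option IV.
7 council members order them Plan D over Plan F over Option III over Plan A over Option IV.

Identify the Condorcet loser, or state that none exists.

none

Head-to-head results (21 council members):
Option III vs Plan A: 12 to 9, Option III.
Option III vs Plan F: Option III preferred on 2+4+3 = 9 ballots; Plan F wins 12–9.
Option III vs Plan D: Option III preferred on 5 ballots; Plan D wins 16–5.
Option III vs Option IV: Option III preferred on 4+3+7 = 14 ballots; Option III wins 14–7.
Plan A vs Plan F: Plan F, 14–7.
Plan A vs Plan D: Plan A is ranked higher on 5 ballots, Plan D on 16. Plan D wins 16–5.
Plan A vs Option IV: Plan A preferred on 4+3+7 = 14 ballots; Plan A wins 14–7.
Plan F vs Plan D: 5 to 16, Plan D.
Plan F vs Option IV: Plan F is ranked higher on 3+7 = 10 ballots, Option IV on 11. Option IV wins 11–10.
Plan D vs Option IV: 16 to 5, Plan D.
No option is winless: Option III beats Plan A; Plan A beats Option IV; Plan F beats Option III; Plan D beats Option III; Option IV beats Plan F. There is no Condorcet loser.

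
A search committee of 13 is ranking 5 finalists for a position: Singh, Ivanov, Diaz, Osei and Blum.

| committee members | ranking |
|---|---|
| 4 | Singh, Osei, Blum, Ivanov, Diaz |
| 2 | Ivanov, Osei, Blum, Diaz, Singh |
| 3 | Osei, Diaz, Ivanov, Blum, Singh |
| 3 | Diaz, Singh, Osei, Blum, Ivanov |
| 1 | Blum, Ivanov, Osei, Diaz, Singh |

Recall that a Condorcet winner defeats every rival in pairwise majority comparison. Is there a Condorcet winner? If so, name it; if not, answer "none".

none

Pairwise majorities:
Singh vs Ivanov: 7 to 6, Singh.
Singh vs Diaz: Diaz, 9–4.
Singh vs Osei: 7 to 6, Singh.
Singh vs Blum: 4+3 = 7 for Singh, 6 for Blum — Singh by 7–6.
Ivanov vs Diaz: Ivanov preferred on 4+2+1 = 7 ballots; Ivanov wins 7–6.
Ivanov vs Osei: Osei, 10–3.
Ivanov vs Blum: 5 to 8, Blum.
Diaz vs Osei: Diaz preferred on 3 ballots; Osei wins 10–3.
Diaz vs Blum: Diaz preferred on 3+3 = 6 ballots; Blum wins 7–6.
Osei–Blum: Osei 12–1.
Every candidate loses at least once (Singh loses to Diaz; Ivanov loses to Singh; Diaz loses to Ivanov; Osei loses to Singh; Blum loses to Singh). The majority relation contains the cycle Singh beats Ivanov beats Diaz beats Singh, so there is no Condorcet winner.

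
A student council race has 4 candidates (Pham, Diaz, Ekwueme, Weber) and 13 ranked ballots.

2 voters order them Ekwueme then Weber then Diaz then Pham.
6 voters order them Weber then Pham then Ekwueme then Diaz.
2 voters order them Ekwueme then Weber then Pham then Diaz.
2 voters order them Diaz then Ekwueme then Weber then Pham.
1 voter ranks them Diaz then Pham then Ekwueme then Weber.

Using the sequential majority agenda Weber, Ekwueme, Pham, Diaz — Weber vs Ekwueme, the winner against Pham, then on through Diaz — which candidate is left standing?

Pham

Round 1: Weber vs Ekwueme — 6–7, Ekwueme advances.
Round 2: Ekwueme vs Pham — 6–7, Pham advances.
Round 3: Pham vs Diaz — 8–5, Pham advances.
Pham survives the agenda.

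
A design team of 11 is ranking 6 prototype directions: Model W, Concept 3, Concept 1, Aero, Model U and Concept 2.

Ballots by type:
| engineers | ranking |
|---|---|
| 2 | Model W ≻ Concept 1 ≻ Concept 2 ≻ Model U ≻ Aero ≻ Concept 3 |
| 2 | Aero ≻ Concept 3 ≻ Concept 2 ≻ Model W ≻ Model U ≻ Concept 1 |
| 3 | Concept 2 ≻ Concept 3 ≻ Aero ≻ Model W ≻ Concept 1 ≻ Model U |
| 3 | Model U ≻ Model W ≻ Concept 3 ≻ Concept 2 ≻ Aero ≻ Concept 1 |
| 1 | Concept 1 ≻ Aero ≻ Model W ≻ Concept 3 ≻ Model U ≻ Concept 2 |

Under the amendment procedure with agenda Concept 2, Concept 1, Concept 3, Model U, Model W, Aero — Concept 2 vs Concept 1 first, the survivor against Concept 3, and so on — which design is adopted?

Aero

Round 1: Concept 2 vs Concept 1 — 8–3, Concept 2 advances.
Round 2: Concept 2 vs Concept 3 — 5–6, Concept 3 advances.
Round 3: Concept 3 vs Model U — 6–5, Concept 3 advances.
Round 4: Concept 3 vs Model W — 5–6, Model W advances.
Round 5: Model W vs Aero — 5–6, Aero advances.
The agenda winner is Aero.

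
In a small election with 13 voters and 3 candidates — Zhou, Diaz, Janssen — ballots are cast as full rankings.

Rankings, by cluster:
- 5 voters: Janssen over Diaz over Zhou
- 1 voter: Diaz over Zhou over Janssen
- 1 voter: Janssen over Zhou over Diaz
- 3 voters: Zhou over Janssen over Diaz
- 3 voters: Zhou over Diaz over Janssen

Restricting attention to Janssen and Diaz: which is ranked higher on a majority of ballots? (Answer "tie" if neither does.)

Janssen

Ballots ranking Janssen above Diaz: 5 + 1 + 3 = 9.
Ballots ranking Diaz above Janssen: 13 − 9 = 4.
Janssen wins the head-to-head 9–4.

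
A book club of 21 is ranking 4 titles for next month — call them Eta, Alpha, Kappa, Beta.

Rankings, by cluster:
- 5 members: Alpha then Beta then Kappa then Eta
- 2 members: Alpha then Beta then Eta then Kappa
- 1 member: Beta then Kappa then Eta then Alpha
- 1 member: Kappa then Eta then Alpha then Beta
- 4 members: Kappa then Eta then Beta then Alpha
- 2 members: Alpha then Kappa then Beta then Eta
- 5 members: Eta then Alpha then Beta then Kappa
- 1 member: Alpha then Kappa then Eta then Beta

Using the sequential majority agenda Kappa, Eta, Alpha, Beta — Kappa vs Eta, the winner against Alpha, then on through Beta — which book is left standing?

Round 1: Kappa vs Eta — 14–7, Kappa advances.
Round 2: Kappa vs Alpha — 6–15, Alpha advances.
Round 3: Alpha vs Beta — 16–5, Alpha advances.
The agenda winner is Alpha.

Alpha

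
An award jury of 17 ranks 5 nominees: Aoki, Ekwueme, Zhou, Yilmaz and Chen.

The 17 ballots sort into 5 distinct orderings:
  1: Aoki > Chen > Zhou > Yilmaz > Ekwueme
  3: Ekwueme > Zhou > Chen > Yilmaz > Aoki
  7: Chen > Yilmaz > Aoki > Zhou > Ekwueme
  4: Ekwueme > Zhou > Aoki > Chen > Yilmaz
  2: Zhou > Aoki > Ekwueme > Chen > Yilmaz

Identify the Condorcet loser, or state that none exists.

Pairwise majorities:
Aoki vs Ekwueme: Aoki is ranked higher on 1+7+2 = 10 ballots, Ekwueme on 7. Aoki wins 10–7.
Aoki vs Zhou: Aoki preferred on 1+7 = 8 ballots; Zhou wins 9–8.
Aoki vs Yilmaz: Yilmaz wins 10–7.
Aoki vs Chen: 7 to 10, Chen.
Ekwueme vs Zhou: Zhou wins 10–7.
Ekwueme–Yilmaz: Ekwueme 9–8.
Ekwueme vs Chen: Ekwueme is ranked higher on 3+4+2 = 9 ballots, Chen on 8. Ekwueme wins 9–8.
Zhou vs Yilmaz: Zhou is ranked higher on 1+3+4+2 = 10 ballots, Yilmaz on 7. Zhou wins 10–7.
Zhou vs Chen: Zhou wins 9–8.
Yilmaz vs Chen: Chen wins 17–0.
Each nominee has at least one pairwise win (Aoki beats Ekwueme; Ekwueme beats Yilmaz; Zhou beats Aoki; Yilmaz beats Aoki; Chen beats Aoki) — no Condorcet loser.

none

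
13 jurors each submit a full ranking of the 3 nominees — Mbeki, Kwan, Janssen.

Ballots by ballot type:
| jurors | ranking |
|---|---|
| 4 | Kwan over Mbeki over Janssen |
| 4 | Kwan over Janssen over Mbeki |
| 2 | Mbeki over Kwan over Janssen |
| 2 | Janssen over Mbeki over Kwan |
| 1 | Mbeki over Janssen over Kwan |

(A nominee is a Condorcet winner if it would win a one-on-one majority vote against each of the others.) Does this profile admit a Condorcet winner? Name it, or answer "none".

Check each pair by majority over 13 ballots:
Mbeki vs Kwan: Kwan, 8–5.
Mbeki–Janssen: Mbeki 7–6.
Kwan–Janssen: Kwan 10–3.
Kwan beats each of Mbeki, Janssen — Kwan is the Condorcet winner.

Kwan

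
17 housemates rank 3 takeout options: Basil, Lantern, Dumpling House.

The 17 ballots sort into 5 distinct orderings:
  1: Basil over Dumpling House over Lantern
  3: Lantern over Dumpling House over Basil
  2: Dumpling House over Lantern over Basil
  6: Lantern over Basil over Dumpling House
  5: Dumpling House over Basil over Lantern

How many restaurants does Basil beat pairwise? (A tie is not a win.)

Basil against each rival (17 friends):
Basil–Lantern: Lantern 11–6.
Basil vs Dumpling House: 7 to 10, Dumpling House.
Basil beats no one; loses to Lantern, Dumpling House — 0 pairwise wins.

0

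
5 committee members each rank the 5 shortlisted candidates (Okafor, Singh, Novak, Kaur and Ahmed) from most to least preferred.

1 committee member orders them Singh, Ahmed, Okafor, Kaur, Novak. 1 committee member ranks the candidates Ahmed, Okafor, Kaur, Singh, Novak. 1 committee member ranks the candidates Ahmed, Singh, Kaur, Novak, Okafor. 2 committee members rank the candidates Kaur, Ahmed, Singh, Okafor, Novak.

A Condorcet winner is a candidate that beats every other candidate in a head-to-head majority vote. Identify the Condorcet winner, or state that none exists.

Ahmed

Check each pair by majority over 5 ballots:
Okafor–Singh: Singh 4–1.
Okafor vs Novak: Okafor wins 4–1.
Okafor–Kaur: Kaur 3–2.
Okafor vs Ahmed: Ahmed wins 5–0.
Singh vs Novak: Singh, 5–0.
Singh–Kaur: Kaur 3–2.
Singh–Ahmed: Ahmed 4–1.
Novak vs Kaur: Kaur, 5–0.
Novak vs Ahmed: Ahmed wins 5–0.
Kaur–Ahmed: Ahmed 3–2.
Only Ahmed has no losses; Ahmed is the Condorcet winner.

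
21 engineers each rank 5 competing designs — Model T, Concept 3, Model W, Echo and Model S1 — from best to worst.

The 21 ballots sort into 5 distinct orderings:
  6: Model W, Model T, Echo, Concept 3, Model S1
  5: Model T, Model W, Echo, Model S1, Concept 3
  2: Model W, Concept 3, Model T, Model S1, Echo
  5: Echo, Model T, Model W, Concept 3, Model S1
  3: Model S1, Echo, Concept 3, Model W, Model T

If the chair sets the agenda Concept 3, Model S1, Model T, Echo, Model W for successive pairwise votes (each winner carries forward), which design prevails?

Round 1: Concept 3 vs Model S1 — 13–8, Concept 3 advances.
Round 2: Concept 3 vs Model T — 5–16, Model T advances.
Round 3: Model T vs Echo — 13–8, Model T advances.
Round 4: Model T vs Model W — 10–11, Model W advances.
Model W survives the agenda.

Model W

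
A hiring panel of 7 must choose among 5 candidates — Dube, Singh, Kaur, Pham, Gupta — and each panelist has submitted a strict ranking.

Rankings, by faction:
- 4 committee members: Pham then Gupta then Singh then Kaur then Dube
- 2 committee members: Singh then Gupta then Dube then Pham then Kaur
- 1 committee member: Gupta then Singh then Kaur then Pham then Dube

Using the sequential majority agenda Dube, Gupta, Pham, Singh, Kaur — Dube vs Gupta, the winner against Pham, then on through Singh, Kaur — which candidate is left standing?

Pham

Round 1: Dube vs Gupta — 0–7, Gupta advances.
Round 2: Gupta vs Pham — 3–4, Pham advances.
Round 3: Pham vs Singh — 4–3, Pham advances.
Round 4: Pham vs Kaur — 6–1, Pham advances.
The agenda winner is Pham.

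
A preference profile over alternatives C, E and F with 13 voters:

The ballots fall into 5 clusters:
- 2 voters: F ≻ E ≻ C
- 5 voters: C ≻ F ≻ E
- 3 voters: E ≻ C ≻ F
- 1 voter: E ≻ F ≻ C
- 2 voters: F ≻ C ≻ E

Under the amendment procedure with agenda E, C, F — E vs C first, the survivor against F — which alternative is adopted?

Round 1: E vs C — 6–7, C advances.
Round 2: C vs F — 8–5, C advances.
C survives the agenda.

C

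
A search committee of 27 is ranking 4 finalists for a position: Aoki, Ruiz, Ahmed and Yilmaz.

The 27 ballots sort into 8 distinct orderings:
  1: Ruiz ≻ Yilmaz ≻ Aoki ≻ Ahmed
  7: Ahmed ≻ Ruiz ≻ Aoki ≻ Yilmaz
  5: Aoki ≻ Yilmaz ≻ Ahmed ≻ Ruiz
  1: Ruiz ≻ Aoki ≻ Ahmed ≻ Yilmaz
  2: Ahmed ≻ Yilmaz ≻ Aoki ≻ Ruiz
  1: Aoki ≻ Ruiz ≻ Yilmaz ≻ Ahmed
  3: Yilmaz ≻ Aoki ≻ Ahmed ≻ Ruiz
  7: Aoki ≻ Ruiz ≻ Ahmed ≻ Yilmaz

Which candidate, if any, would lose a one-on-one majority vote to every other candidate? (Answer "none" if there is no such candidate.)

Head-to-head results (27 committee members):
Aoki vs Ruiz: Aoki is ranked higher on 5+2+1+3+7 = 18 ballots, Ruiz on 9. Aoki wins 18–9.
Aoki vs Ahmed: Aoki wins 18–9.
Aoki vs Yilmaz: Aoki is ranked higher on 7+5+1+1+7 = 21 ballots, Yilmaz on 6. Aoki wins 21–6.
Ruiz–Ahmed: Ahmed 17–10.
Ruiz–Yilmaz: Ruiz 17–10.
Ahmed vs Yilmaz: Ahmed preferred on 7+1+2+7 = 17 ballots; Ahmed wins 17–10.
Only Yilmaz has no wins; Yilmaz is the Condorcet loser.

Yilmaz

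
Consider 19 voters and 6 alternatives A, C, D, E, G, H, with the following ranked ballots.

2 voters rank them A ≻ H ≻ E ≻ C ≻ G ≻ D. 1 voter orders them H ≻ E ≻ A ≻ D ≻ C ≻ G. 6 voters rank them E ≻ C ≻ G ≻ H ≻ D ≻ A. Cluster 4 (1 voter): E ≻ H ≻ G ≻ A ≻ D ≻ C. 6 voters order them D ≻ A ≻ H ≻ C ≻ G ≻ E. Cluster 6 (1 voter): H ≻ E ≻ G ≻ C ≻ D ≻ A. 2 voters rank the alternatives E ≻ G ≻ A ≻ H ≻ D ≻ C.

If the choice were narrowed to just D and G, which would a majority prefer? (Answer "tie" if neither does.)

G

Ballots ranking D above G: 1 + 6 = 7.
Ballots ranking G above D: 19 − 7 = 12.
G wins the head-to-head 12–7.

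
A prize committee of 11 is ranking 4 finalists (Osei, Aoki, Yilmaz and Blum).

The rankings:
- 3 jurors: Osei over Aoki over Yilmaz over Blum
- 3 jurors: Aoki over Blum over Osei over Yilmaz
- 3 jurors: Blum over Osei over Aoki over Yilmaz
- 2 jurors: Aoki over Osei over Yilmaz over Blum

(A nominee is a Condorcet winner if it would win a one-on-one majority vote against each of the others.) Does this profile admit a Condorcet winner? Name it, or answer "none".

Check each pair by majority over 11 ballots:
Osei vs Aoki: 3+3 = 6 for Osei, 5 for Aoki — Osei by 6–5.
Osei vs Yilmaz: 3+3+3+2 = 11 for Osei, 0 for Yilmaz — Osei by 11–0.
Osei vs Blum: Osei preferred on 3+2 = 5 ballots; Blum wins 6–5.
Aoki vs Yilmaz: 11 to 0, Aoki.
Aoki vs Blum: 8 to 3, Aoki.
Yilmaz vs Blum: 5 to 6, Blum.
Each nominee drops at least one matchup (Osei loses to Blum; Aoki loses to Osei; Yilmaz loses to Osei; Blum loses to Aoki); the cycle Osei > Aoki > Blum > Osei rules out a Condorcet winner.

none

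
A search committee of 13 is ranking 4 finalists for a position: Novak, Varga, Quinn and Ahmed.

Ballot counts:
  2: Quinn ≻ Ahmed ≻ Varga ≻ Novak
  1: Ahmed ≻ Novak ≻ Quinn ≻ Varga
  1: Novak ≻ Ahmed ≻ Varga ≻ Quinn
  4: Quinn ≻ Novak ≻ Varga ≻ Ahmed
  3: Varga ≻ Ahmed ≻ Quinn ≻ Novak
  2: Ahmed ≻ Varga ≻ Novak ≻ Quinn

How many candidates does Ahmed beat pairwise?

2

Ahmed against each rival (13 committee members):
Ahmed vs Novak: 8 to 5, Ahmed.
Ahmed vs Varga: Varga wins 7–6.
Ahmed–Quinn: Ahmed 7–6.
Ahmed beats Novak, Quinn; loses to Varga — 2 pairwise wins.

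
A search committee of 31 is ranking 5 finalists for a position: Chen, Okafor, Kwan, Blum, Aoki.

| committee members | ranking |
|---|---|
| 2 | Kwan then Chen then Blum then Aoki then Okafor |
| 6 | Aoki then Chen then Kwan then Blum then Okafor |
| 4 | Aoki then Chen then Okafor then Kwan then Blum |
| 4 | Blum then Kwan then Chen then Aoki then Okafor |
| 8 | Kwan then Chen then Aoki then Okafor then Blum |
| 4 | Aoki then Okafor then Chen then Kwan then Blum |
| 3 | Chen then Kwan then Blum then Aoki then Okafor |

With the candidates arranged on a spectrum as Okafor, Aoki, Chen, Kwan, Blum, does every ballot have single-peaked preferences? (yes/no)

yes

Axis positions: Okafor=1, Aoki=2, Chen=3, Kwan=4, Blum=5.
Ballot type 1 (peak Kwan at position 4): ranking walks positions 4-3-5-2-1, expanding outward from the peak — single-peaked.
Ballot type 2 (peak Aoki at position 2): ranking walks positions 2-3-4-5-1, expanding outward from the peak — single-peaked.
Ballot type 3 (peak Aoki at position 2): ranking walks positions 2-3-1-4-5, expanding outward from the peak — single-peaked.
Ballot type 4 (peak Blum at position 5): ranking walks positions 5-4-3-2-1, expanding outward from the peak — single-peaked.
Ballot type 5 (peak Kwan at position 4): ranking walks positions 4-3-2-1-5, expanding outward from the peak — single-peaked.
Ballot type 6 (peak Aoki at position 2): ranking walks positions 2-1-3-4-5, expanding outward from the peak — single-peaked.
Ballot type 7 (peak Chen at position 3): ranking walks positions 3-4-5-2-1, expanding outward from the peak — single-peaked.
Every ranking is single-peaked on this axis.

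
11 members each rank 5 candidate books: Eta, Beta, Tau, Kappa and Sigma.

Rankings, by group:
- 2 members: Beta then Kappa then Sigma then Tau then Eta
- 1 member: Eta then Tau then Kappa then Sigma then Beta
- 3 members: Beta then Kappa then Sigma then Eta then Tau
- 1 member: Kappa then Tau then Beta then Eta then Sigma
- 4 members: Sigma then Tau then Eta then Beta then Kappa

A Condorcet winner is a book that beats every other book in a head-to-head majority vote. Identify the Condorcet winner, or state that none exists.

Check each pair by majority over 11 ballots:
Eta vs Beta: 5 to 6, Beta.
Eta vs Tau: 1+3 = 4 for Eta, 7 for Tau — Tau by 7–4.
Eta vs Kappa: 5 to 6, Kappa.
Eta vs Sigma: Eta is ranked higher on 1+1 = 2 ballots, Sigma on 9. Sigma wins 9–2.
Beta vs Tau: 5 to 6, Tau.
Beta vs Kappa: 2+3+4 = 9 for Beta, 2 for Kappa — Beta by 9–2.
Beta vs Sigma: 6 to 5, Beta.
Tau vs Kappa: Tau is ranked higher on 1+4 = 5 ballots, Kappa on 6. Kappa wins 6–5.
Tau vs Sigma: 1+1 = 2 for Tau, 9 for Sigma — Sigma by 9–2.
Kappa vs Sigma: 2+1+3+1 = 7 for Kappa, 4 for Sigma — Kappa by 7–4.
Every book loses at least once (Eta loses to Beta; Beta loses to Tau; Tau loses to Kappa; Kappa loses to Beta; Sigma loses to Beta). The majority relation contains the cycle Beta > Kappa > Tau > Beta, so there is no Condorcet winner.

none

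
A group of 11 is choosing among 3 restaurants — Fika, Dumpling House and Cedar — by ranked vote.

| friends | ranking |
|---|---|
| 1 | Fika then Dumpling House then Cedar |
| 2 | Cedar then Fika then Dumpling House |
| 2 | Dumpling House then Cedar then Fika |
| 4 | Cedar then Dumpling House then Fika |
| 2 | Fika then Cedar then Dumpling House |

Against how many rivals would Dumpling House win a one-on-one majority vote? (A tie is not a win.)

1

Dumpling House against each rival (11 friends):
Dumpling House–Fika: Dumpling House 6–5.
Dumpling House vs Cedar: Dumpling House is ranked higher on 1+2 = 3 ballots, Cedar on 8. Cedar wins 8–3.
Dumpling House beats Fika; loses to Cedar — 1 pairwise win.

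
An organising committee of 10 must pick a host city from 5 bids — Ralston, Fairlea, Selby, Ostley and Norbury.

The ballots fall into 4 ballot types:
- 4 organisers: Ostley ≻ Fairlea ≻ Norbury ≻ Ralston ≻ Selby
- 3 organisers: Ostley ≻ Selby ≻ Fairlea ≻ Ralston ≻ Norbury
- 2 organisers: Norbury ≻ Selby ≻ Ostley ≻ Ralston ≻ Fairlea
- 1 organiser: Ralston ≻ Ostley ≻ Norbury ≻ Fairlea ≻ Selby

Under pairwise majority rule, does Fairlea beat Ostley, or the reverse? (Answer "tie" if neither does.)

Ostley

No ballot ranks Fairlea above Ostley: 0.
Ballots ranking Ostley above Fairlea: 10 − 0 = 10.
Ostley wins the head-to-head 10–0.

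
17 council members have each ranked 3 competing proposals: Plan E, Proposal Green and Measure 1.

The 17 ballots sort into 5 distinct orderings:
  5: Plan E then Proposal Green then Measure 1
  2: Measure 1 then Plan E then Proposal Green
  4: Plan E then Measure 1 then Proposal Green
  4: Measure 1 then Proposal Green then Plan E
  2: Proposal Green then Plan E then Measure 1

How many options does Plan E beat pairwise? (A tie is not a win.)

Plan E against each rival (17 council members):
Plan E vs Proposal Green: Plan E is ranked higher on 5+2+4 = 11 ballots, Proposal Green on 6. Plan E wins 11–6.
Plan E vs Measure 1: Plan E, 11–6.
Plan E beats Proposal Green, Measure 1 — 2 pairwise wins.

2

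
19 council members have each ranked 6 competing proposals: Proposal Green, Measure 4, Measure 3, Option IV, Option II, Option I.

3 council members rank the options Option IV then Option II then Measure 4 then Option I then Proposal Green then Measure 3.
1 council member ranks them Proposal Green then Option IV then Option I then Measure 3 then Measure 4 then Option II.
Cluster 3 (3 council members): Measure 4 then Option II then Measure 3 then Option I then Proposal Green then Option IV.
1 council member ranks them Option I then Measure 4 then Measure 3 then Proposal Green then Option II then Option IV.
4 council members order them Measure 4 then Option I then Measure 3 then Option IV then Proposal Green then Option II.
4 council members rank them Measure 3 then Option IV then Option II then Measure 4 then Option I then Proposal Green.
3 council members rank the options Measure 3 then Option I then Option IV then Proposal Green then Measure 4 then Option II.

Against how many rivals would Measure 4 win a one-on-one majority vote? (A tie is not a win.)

Measure 4 against each rival (19 council members):
Measure 4 vs Proposal Green: Measure 4, 15–4.
Measure 4 vs Measure 3: Measure 4 is ranked higher on 3+3+1+4 = 11 ballots, Measure 3 on 8. Measure 4 wins 11–8.
Measure 4 vs Option IV: 3+1+4 = 8 for Measure 4, 11 for Option IV — Option IV by 11–8.
Measure 4–Option II: Measure 4 12–7.
Measure 4 vs Option I: Measure 4 wins 14–5.
Measure 4 beats Proposal Green, Measure 3, Option II, Option I; loses to Option IV — 4 pairwise wins.

4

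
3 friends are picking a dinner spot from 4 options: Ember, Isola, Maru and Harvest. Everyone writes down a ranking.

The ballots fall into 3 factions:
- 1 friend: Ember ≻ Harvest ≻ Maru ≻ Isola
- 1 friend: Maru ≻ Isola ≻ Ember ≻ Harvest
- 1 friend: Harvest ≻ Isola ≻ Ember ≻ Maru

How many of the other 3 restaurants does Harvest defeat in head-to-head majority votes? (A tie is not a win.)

2

Harvest against each rival (3 friends):
Harvest vs Ember: Harvest is ranked higher on 1 ballot, Ember on 2. Ember wins 2–1.
Harvest vs Isola: Harvest preferred on 1+1 = 2 ballots; Harvest wins 2–1.
Harvest vs Maru: Harvest, 2–1.
Harvest beats Isola, Maru; loses to Ember — 2 pairwise wins.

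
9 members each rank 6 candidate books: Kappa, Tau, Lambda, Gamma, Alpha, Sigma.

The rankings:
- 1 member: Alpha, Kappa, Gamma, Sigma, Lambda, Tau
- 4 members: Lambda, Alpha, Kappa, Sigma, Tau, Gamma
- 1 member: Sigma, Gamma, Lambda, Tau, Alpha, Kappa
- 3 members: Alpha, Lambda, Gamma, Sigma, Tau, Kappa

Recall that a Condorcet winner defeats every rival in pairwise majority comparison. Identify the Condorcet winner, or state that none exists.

Lambda

Pairwise majorities:
Kappa vs Tau: Kappa is ranked higher on 1+4 = 5 ballots, Tau on 4. Kappa wins 5–4.
Kappa vs Lambda: 1 for Kappa, 8 for Lambda — Lambda by 8–1.
Kappa vs Gamma: Kappa preferred on 1+4 = 5 ballots; Kappa wins 5–4.
Kappa vs Alpha: Kappa is ranked higher on 0 ballots, Alpha on 9. Alpha wins 9–0.
Kappa vs Sigma: Kappa is ranked higher on 1+4 = 5 ballots, Sigma on 4. Kappa wins 5–4.
Tau vs Lambda: 0 to 9, Lambda.
Tau vs Gamma: 4 for Tau, 5 for Gamma — Gamma by 5–4.
Tau vs Alpha: Tau preferred on 1 ballot; Alpha wins 8–1.
Tau vs Sigma: Tau preferred on 0 ballots; Sigma wins 9–0.
Lambda vs Gamma: Lambda is ranked higher on 4+3 = 7 ballots, Gamma on 2. Lambda wins 7–2.
Lambda vs Alpha: 4+1 = 5 for Lambda, 4 for Alpha — Lambda by 5–4.
Lambda vs Sigma: Lambda preferred on 4+3 = 7 ballots; Lambda wins 7–2.
Gamma vs Alpha: 1 to 8, Alpha.
Gamma vs Sigma: 4 to 5, Sigma.
Alpha vs Sigma: 8 to 1, Alpha.
Lambda beats each of Kappa, Tau, Gamma, Alpha, Sigma — Lambda is the Condorcet winner.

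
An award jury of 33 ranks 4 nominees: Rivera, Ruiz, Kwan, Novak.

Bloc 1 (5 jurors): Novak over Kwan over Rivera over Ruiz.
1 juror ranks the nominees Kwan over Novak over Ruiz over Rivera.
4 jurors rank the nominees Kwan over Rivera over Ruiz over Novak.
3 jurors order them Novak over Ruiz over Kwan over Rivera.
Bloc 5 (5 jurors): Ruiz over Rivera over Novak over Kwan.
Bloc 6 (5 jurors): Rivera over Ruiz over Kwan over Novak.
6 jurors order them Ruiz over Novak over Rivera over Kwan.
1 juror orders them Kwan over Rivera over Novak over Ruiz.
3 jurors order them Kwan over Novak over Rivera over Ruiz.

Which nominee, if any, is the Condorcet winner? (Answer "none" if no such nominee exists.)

Head-to-head results (33 jurors):
Rivera vs Ruiz: Rivera, 18–15.
Rivera vs Kwan: Rivera is ranked higher on 5+5+6 = 16 ballots, Kwan on 17. Kwan wins 17–16.
Rivera vs Novak: Rivera preferred on 4+5+5+1 = 15 ballots; Novak wins 18–15.
Ruiz vs Kwan: Ruiz, 19–14.
Ruiz vs Novak: Ruiz wins 20–13.
Kwan vs Novak: Novak wins 19–14.
No nominee is unbeaten: Rivera loses to Kwan; Ruiz loses to Rivera; Kwan loses to Ruiz; Novak loses to Ruiz. In particular Rivera > Ruiz > Kwan > Rivera is a majority cycle — no Condorcet winner exists.

none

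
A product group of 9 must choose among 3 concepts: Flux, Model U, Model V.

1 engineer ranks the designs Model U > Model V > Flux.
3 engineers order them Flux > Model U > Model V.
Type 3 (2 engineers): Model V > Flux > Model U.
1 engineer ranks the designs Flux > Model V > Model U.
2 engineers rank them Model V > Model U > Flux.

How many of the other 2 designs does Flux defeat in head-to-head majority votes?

Flux against each rival (9 engineers):
Flux vs Model U: Flux wins 6–3.
Flux–Model V: Model V 5–4.
Flux beats Model U; loses to Model V — 1 pairwise win.

1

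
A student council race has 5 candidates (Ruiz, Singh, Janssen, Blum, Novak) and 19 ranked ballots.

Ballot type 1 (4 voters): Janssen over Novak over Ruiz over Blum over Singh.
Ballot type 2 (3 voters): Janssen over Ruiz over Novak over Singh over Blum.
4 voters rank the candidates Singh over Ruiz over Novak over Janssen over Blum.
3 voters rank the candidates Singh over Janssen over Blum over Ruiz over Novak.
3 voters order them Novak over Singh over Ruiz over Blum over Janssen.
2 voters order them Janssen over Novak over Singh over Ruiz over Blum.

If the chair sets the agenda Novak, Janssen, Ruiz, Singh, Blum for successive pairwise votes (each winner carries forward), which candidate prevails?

Round 1: Novak vs Janssen — 7–12, Janssen advances.
Round 2: Janssen vs Ruiz — 12–7, Janssen advances.
Round 3: Janssen vs Singh — 9–10, Singh advances.
Round 4: Singh vs Blum — 15–4, Singh advances.
Singh survives the agenda.

Singh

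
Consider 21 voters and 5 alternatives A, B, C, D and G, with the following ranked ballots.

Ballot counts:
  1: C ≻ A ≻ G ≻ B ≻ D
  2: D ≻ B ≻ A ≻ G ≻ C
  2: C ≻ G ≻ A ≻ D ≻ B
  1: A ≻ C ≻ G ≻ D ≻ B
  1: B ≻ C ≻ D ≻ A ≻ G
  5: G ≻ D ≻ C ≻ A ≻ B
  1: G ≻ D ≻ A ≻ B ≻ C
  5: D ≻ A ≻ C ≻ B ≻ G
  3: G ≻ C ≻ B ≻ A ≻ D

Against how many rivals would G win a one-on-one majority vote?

G against each rival (21 voters):
G vs A: G is ranked higher on 2+5+1+3 = 11 ballots, A on 10. G wins 11–10.
G–B: G 13–8.
G vs C: 2+5+1+3 = 11 for G, 10 for C — G by 11–10.
G–D: G 13–8.
G beats A, B, C, D — 4 pairwise wins.

4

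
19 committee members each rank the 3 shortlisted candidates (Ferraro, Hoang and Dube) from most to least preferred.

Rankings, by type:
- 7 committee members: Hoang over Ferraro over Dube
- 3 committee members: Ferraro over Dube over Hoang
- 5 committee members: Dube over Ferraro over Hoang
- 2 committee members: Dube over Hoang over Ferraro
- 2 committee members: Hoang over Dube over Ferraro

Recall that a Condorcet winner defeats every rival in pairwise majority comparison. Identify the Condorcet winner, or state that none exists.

none

Pairwise majorities:
Ferraro–Hoang: Hoang 11–8.
Ferraro vs Dube: Ferraro wins 10–9.
Hoang vs Dube: Dube wins 10–9.
Each candidate drops at least one matchup (Ferraro loses to Hoang; Hoang loses to Dube; Dube loses to Ferraro); the cycle Ferraro > Dube > Hoang > Ferraro rules out a Condorcet winner.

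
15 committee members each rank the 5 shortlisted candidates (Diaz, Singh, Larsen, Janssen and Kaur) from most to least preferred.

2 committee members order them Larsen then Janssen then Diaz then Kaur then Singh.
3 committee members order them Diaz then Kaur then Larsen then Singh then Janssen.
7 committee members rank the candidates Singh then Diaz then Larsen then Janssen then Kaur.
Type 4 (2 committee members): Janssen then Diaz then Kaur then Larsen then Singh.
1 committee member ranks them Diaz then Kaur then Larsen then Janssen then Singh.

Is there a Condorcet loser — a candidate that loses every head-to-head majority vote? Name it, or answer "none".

none

Head-to-head results (15 committee members):
Diaz vs Singh: 2+3+2+1 = 8 for Diaz, 7 for Singh — Diaz by 8–7.
Diaz–Larsen: Diaz 13–2.
Diaz–Janssen: Diaz 11–4.
Diaz vs Kaur: Diaz wins 15–0.
Singh vs Larsen: Singh preferred on 7 ballots; Larsen wins 8–7.
Singh vs Janssen: Singh is ranked higher on 3+7 = 10 ballots, Janssen on 5. Singh wins 10–5.
Singh–Kaur: Kaur 8–7.
Larsen vs Janssen: Larsen wins 13–2.
Larsen vs Kaur: 2+7 = 9 for Larsen, 6 for Kaur — Larsen by 9–6.
Janssen vs Kaur: Janssen, 11–4.
Each candidate has at least one pairwise win (Diaz beats Singh; Singh beats Janssen; Larsen beats Singh; Janssen beats Kaur; Kaur beats Singh) — no Condorcet loser.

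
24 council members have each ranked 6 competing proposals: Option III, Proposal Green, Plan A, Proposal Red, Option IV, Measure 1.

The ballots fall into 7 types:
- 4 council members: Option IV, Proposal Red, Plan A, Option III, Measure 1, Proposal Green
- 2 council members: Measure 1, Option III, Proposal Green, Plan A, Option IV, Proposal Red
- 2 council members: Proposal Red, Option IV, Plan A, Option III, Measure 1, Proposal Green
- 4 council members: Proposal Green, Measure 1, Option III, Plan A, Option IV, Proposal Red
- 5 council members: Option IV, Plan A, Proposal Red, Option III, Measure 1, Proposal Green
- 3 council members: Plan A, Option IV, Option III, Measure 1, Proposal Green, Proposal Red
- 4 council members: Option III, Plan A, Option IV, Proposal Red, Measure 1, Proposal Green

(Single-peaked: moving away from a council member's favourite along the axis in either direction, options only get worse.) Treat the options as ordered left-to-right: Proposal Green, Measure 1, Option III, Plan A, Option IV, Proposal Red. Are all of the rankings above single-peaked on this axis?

yes

Axis positions: Proposal Green=1, Measure 1=2, Option III=3, Plan A=4, Option IV=5, Proposal Red=6.
Type 1 (peak Option IV at position 5): ranking walks positions 5-6-4-3-2-1, expanding outward from the peak — single-peaked.
Type 2 (peak Measure 1 at position 2): ranking walks positions 2-3-1-4-5-6, expanding outward from the peak — single-peaked.
Type 3 (peak Proposal Red at position 6): ranking walks positions 6-5-4-3-2-1, expanding outward from the peak — single-peaked.
Type 4 (peak Proposal Green at position 1): ranking walks positions 1-2-3-4-5-6, expanding outward from the peak — single-peaked.
Type 5 (peak Option IV at position 5): ranking walks positions 5-4-6-3-2-1, expanding outward from the peak — single-peaked.
Type 6 (peak Plan A at position 4): ranking walks positions 4-5-3-2-1-6, expanding outward from the peak — single-peaked.
Type 7 (peak Option III at position 3): ranking walks positions 3-4-5-6-2-1, expanding outward from the peak — single-peaked.
Every ranking is single-peaked on this axis.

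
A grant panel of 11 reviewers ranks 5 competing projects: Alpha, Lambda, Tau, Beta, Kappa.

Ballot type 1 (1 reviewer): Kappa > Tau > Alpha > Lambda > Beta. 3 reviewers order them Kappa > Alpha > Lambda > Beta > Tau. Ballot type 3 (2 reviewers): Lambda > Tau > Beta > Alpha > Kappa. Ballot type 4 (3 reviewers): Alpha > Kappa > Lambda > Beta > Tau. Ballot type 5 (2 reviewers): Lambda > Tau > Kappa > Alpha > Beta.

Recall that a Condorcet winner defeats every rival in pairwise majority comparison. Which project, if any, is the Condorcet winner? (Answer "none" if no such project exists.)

Check each pair by majority over 11 ballots:
Alpha–Lambda: Alpha 7–4.
Alpha vs Tau: Alpha is ranked higher on 3+3 = 6 ballots, Tau on 5. Alpha wins 6–5.
Alpha vs Beta: Alpha wins 9–2.
Alpha vs Kappa: 5 to 6, Kappa.
Lambda vs Tau: Lambda wins 10–1.
Lambda vs Beta: 1+3+2+3+2 = 11 for Lambda, 0 for Beta — Lambda by 11–0.
Lambda–Kappa: Kappa 7–4.
Tau vs Beta: Tau preferred on 1+2+2 = 5 ballots; Beta wins 6–5.
Tau vs Kappa: 4 to 7, Kappa.
Beta vs Kappa: 2 for Beta, 9 for Kappa — Kappa by 9–2.
Only Kappa has no losses; Kappa is the Condorcet winner.

Kappa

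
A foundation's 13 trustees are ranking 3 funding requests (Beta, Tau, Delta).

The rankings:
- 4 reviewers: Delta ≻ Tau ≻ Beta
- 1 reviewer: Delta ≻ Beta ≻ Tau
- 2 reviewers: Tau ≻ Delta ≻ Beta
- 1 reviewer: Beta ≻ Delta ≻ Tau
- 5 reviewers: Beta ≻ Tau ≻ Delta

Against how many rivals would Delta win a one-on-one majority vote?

Delta against each rival (13 reviewers):
Delta vs Beta: 7 to 6, Delta.
Delta vs Tau: Tau, 7–6.
Delta beats Beta; loses to Tau — 1 pairwise win.

1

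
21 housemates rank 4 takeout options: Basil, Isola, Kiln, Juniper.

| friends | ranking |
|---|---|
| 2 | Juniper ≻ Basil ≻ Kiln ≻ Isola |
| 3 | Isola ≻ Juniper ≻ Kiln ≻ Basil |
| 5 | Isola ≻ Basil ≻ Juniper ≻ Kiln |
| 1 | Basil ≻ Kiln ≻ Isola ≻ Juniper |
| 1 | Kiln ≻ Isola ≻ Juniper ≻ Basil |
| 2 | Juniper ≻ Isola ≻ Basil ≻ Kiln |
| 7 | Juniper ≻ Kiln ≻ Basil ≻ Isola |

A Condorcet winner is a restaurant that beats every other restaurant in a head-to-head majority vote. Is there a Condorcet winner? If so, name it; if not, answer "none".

Pairwise majorities:
Basil vs Isola: Isola wins 11–10.
Basil–Kiln: Kiln 11–10.
Basil vs Juniper: Juniper wins 15–6.
Isola vs Kiln: Kiln wins 11–10.
Isola vs Juniper: Juniper wins 11–10.
Kiln vs Juniper: Juniper wins 19–2.
Only Juniper has no losses; Juniper is the Condorcet winner.

Juniper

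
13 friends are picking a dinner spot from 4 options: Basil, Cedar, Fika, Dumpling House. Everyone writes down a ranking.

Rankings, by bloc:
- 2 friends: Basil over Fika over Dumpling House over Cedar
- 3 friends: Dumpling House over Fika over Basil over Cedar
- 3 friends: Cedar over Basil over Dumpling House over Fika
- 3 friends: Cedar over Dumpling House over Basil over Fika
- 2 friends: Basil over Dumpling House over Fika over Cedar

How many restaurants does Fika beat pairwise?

Fika against each rival (13 friends):
Fika vs Basil: Fika preferred on 3 ballots; Basil wins 10–3.
Fika–Cedar: Fika 7–6.
Fika vs Dumpling House: Fika preferred on 2 ballots; Dumpling House wins 11–2.
Fika beats Cedar; loses to Basil, Dumpling House — 1 pairwise win.

1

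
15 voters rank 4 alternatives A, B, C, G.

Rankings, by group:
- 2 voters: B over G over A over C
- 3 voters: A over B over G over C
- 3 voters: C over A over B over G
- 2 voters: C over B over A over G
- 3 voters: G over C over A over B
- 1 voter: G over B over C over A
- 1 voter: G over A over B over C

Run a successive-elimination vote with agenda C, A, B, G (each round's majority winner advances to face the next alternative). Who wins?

Round 1: C vs A — 9–6, C advances.
Round 2: C vs B — 8–7, C advances.
Round 3: C vs G — 5–10, G advances.
G survives the agenda.

G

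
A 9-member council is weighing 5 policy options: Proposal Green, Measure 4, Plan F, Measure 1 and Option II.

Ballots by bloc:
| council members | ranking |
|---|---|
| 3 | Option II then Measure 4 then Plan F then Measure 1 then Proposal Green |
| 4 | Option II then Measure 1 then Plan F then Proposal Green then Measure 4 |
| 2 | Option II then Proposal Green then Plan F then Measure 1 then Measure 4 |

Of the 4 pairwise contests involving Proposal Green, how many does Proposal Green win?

Proposal Green against each rival (9 council members):
Proposal Green–Measure 4: Proposal Green 6–3.
Proposal Green vs Plan F: Plan F, 7–2.
Proposal Green vs Measure 1: Measure 1, 7–2.
Proposal Green vs Option II: Option II wins 9–0.
Proposal Green beats Measure 4; loses to Plan F, Measure 1, Option II — 1 pairwise win.

1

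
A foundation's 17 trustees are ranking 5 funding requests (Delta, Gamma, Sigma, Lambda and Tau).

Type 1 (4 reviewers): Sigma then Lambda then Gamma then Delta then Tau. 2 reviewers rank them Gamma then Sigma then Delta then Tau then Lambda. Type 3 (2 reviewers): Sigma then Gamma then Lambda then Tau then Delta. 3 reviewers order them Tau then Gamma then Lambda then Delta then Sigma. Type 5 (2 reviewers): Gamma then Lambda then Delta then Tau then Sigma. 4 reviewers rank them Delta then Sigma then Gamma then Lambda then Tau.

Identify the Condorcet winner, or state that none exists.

none

Check each pair by majority over 17 ballots:
Delta vs Gamma: Gamma, 13–4.
Delta–Sigma: Delta 9–8.
Delta–Lambda: Lambda 11–6.
Delta vs Tau: Delta, 12–5.
Gamma vs Sigma: Sigma wins 10–7.
Gamma–Lambda: Gamma 13–4.
Gamma vs Tau: Gamma wins 14–3.
Sigma vs Lambda: Sigma, 12–5.
Sigma vs Tau: Sigma wins 12–5.
Lambda–Tau: Lambda 12–5.
Each project drops at least one matchup (Delta loses to Gamma; Gamma loses to Sigma; Sigma loses to Delta; Lambda loses to Gamma; Tau loses to Delta); the cycle Delta > Sigma > Gamma > Delta rules out a Condorcet winner.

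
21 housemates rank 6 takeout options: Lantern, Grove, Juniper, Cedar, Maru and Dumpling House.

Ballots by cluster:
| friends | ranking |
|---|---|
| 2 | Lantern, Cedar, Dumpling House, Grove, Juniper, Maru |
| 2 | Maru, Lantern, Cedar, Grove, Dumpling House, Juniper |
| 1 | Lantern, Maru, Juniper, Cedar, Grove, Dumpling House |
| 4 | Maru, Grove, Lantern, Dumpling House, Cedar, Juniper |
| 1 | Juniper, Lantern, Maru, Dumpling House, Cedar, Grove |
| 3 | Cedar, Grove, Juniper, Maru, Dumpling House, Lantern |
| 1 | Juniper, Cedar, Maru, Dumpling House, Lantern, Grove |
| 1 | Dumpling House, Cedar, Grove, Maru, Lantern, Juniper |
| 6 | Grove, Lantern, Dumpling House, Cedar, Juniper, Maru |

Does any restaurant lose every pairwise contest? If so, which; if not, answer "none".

Head-to-head results (21 friends):
Lantern vs Grove: Lantern preferred on 2+2+1+1+1 = 7 ballots; Grove wins 14–7.
Lantern–Juniper: Lantern 16–5.
Lantern vs Cedar: 16 to 5, Lantern.
Lantern vs Maru: 10 to 11, Maru.
Lantern–Dumpling House: Lantern 16–5.
Grove vs Juniper: 2+2+4+3+1+6 = 18 for Grove, 3 for Juniper — Grove by 18–3.
Grove vs Cedar: Grove preferred on 4+6 = 10 ballots; Cedar wins 11–10.
Grove–Maru: Grove 12–9.
Grove–Dumpling House: Grove 16–5.
Juniper vs Cedar: Cedar, 18–3.
Juniper vs Maru: Juniper, 13–8.
Juniper vs Dumpling House: Dumpling House wins 15–6.
Cedar vs Maru: Cedar preferred on 2+3+1+1+6 = 13 ballots; Cedar wins 13–8.
Cedar vs Dumpling House: 2+2+1+3+1 = 9 for Cedar, 12 for Dumpling House — Dumpling House by 12–9.
Maru vs Dumpling House: Maru preferred on 2+1+4+1+3+1 = 12 ballots; Maru wins 12–9.
Each restaurant has at least one pairwise win (Lantern beats Juniper; Grove beats Lantern; Juniper beats Maru; Cedar beats Grove; Maru beats Lantern; Dumpling House beats Juniper) — no Condorcet loser.

none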